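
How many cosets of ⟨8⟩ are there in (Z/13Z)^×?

ord(8) | φ(13) = 13 − 1 = 12 = 2^2 · 3.
Divisors of 12: 1, 2, 3, 4, 6, 12.
Compute 8^d (mod 13) for the divisors d until we hit 1:
8^1 ≡ 8 (mod 13)
8^2 ≡ 12 (mod 13)
8^3 ≡ 5 (mod 13)
8^4 ≡ 1 (mod 13) ✓
The order of 8 is 4, so the subgroup it generates has 4 elements.
The index is φ(13) / ord(8) = 12 / 4 = 3.

3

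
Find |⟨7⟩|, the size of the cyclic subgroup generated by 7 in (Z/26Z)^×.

Since 7 ∈ (Z/26Z)^×, its order divides φ(26) = φ(2)·φ(13) = 1·12 = 12 = 2^2 · 3.
Divisors of 12: 1, 2, 3, 4, 6, 12.
Check 7^d mod 26 for each divisor in increasing order:
7^1 ≡ 7 (mod 26)
7^2 ≡ 23 (mod 26)
7^3 ≡ 5 (mod 26)
7^4 ≡ 9 (mod 26)
7^6 ≡ 25 (mod 26)
7^12 ≡ 1 (mod 26) ✓
Hence ord(7) = 12.

12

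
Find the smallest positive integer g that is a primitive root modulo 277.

5

φ(277) = 277 − 1 = 276 = 2^2 · 3 · 23.
Test candidates g = 2, 3, … against the prime factors q ∈ {2, 3, 23} of φ(277): g is a generator iff g^(276/q) ≢ 1 for every such q.
g = 2: 2^138 ≡ 276; 2^92 ≡ 1 — hits 1, so not a primitive root.
g = 3: 3^138 ≡ 1 — hits 1, so not a primitive root.
g = 4: 4^138 ≡ 1 — hits 1, so not a primitive root.
g = 5: 5^138 ≡ 276; 5^92 ≡ 116; 5^12 ≡ 27 — none is 1, so 5 is a primitive root.
Hence the least primitive root of 277 is 5.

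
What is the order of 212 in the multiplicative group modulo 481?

ord(212) | φ(481) = φ(13·37) = (13−1)·(37−1) = 12·36 = 432 = 2^4 · 3^3.
Divisors of 432: 1, 2, 3, 4, 6, 8, 9, 12, 16, 18, 24, 27, 36, 48, 54, 72, 108, 144, 216, 432.
Compute 212^d (mod 481) for the divisors d until we hit 1:
212^1 ≡ 212
212^2 ≡ 211
212^3 ≡ 480
212^4 ≡ 269
212^6 ≡ 1
So ord_481(212) = 6.

6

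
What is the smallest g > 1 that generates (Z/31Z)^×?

φ(31) = 31 − 1 = 30 = 2 · 3 · 5.
Test candidates g = 2, 3, … against the prime factors q ∈ {2, 3, 5} of φ(31): g is a generator iff g^(30/q) ≢ 1 for every such q.
g = 2: 2^15 ≡ 1 — hits 1, so not a primitive root.
g = 3: 3^15 ≡ 30; 3^10 ≡ 25; 3^6 ≡ 16 — none is 1, so 3 is a primitive root.
The smallest primitive root modulo 31 is 3.

3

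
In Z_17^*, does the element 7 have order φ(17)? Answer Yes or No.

Yes

φ(17) = 17 − 1 = 16 = 2^4.
7 is a primitive root mod 17 iff 7^(φ(17)/q) ≢ 1 for every prime q | φ(17), i.e. q ∈ {2}.
7^8 ≡ 16 (mod 17)  [q = 2: ≢ 1 ✓]
All checks pass, so 7 has order 16 and is a primitive root modulo 17.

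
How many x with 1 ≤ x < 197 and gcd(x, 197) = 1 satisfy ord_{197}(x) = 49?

42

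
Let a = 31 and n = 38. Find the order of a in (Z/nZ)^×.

By Lagrange's theorem, ord_38(31) divides φ(38) = φ(2)·φ(19) = 1·18 = 18 = 2 · 3^2.
Divisors of 18: 1, 2, 3, 6, 9, 18.
Test each divisor d:
31^1 ≡ 31 (mod 38)
31^2 ≡ 11 (mod 38)
31^3 ≡ 37 (mod 38)
31^6 ≡ 1 (mod 38) ✓
Hence ord(31) = 6.

6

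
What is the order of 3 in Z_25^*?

The order of 3 must divide φ(25) = φ(5^2) = 5·(5−1) = 20 = 2^2 · 5.
Divisors of 20: 1, 2, 4, 5, 10, 20.
Test each divisor d:
3^1 ≡ 3 (mod 25)
3^2 ≡ 9 (mod 25)
3^4 ≡ 6 (mod 25)
3^5 ≡ 18 (mod 25)
3^10 ≡ 24 (mod 25)
3^20 ≡ 1 (mod 25) ✓
So ord_25(3) = 20.

20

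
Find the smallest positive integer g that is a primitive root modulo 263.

φ(263) = 263 − 1 = 262 = 2 · 131.
g is a primitive root iff g^(262/q) ≢ 1 (mod 263) for each prime q ∈ {2, 131}.
g = 2: 2^131 ≡ 1 — hits 1, so not a primitive root.
g = 3: 3^131 ≡ 1 — hits 1, so not a primitive root.
g = 4: 4^131 ≡ 1 — hits 1, so not a primitive root.
g = 5: 5^131 ≡ 262; 5^2 ≡ 25 — none is 1, so 5 is a primitive root.
So 5 is the smallest generator of (Z/263Z)^×.

5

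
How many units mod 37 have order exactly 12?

φ(37) = 37 − 1 = 36 = 2^2 · 3^2.
(Z/37Z)^× is cyclic (|G| = 36); a cyclic group of order m has exactly φ(d) elements of each order d | m, and none otherwise.
12 = 2^2 · 3 divides 36, and φ(12) = 4.

4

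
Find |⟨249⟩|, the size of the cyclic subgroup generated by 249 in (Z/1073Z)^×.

By Lagrange's theorem, ord_1073(249) divides φ(1073) = φ(29·37) = (29−1)·(37−1) = 28·36 = 1008 = 2^4 · 3^2 · 7.
Divisors of 1008: 1, 2, 3, 4, 6, 7, 8, 9, 12, 14, 16, 18, 21, 24, 28, 36, 42, 48, 56, 63, 72, 84, 112, 126, 144, 168, 252, 336, 504, 1008.
Evaluate successive powers at the divisors of 1008:
249^1 ≡ 249
249^2 ≡ 840
249^3 ≡ 998
249^4 ≡ 639
249^6 ≡ 260
249^7 ≡ 360
249^8 ≡ 581
249^9 ≡ 887
249^12 ≡ 1
So ord_1073(249) = 12.

12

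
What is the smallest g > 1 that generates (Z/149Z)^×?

2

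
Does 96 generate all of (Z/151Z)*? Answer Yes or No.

φ(151) = 151 − 1 = 150 = 2 · 3 · 5^2.
Test 96^(150/q) mod 151 for each prime factor q of 150:
96^75 ≡ 150 (mod 151)  [q = 2: ≢ 1 ✓]
96^50 ≡ 118 (mod 151)  [q = 3: ≢ 1 ✓]
96^30 ≡ 59 (mod 151)  [q = 5: ≢ 1 ✓]
None equal 1, so ord_151(96) = 150: 96 is a primitive root.

Yes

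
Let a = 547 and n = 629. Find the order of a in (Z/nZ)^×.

48

The order of 547 must divide φ(629) = φ(17·37) = (17−1)·(37−1) = 16·36 = 576 = 2^6 · 3^2.
Divisors of 576: 1, 2, 3, 4, 6, 8, 9, 12, 16, 18, 24, 32, 36, 48, 64, 72, 96, 144, 192, 288, 576.
Check 547^d mod 629 for each divisor in increasing order:
547^1 ≡ 547 (mod 629)
547^2 ≡ 434 (mod 629)
547^3 ≡ 265 (mod 629)
547^4 ≡ 285 (mod 629)
547^6 ≡ 406 (mod 629)
547^8 ≡ 84 (mod 629)
547^9 ≡ 31 (mod 629)
547^12 ≡ 38 (mod 629)
547^16 ≡ 137 (mod 629)
547^18 ≡ 332 (mod 629)
547^24 ≡ 186 (mod 629)
547^32 ≡ 528 (mod 629)
547^36 ≡ 149 (mod 629)
547^48 ≡ 1 (mod 629) ✓
Therefore the multiplicative order of 547 modulo 629 is 48.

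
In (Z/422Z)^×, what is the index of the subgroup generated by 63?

The order of 63 must divide φ(422) = φ(2)·φ(211) = 1·210 = 210 = 2 · 3 · 5 · 7.
Divisors of 210: 1, 2, 3, 5, 6, 7, 10, 14, 15, 21, 30, 35, 42, 70, 105, 210.
Evaluate successive powers at the divisors of 210:
63^1 ≡ 63 (mod 422)
63^2 ≡ 171 (mod 422)
63^3 ≡ 223 (mod 422)
63^5 ≡ 153 (mod 422)
63^6 ≡ 355 (mod 422)
63^7 ≡ 421 (mod 422)
63^10 ≡ 199 (mod 422)
63^14 ≡ 1 (mod 422) ✓
The order of 63 is 14, so the subgroup it generates has 14 elements.
Index = |(Z/422Z)^×| / |⟨63⟩| = 210 / 14 = 15.

15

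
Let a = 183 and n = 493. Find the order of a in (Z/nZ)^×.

28

The order of 183 must divide φ(493) = φ(17·29) = (17−1)·(29−1) = 16·28 = 448 = 2^6 · 7.
Divisors of 448: 1, 2, 4, 7, 8, 14, 16, 28, 32, 56, 64, 112, 224, 448.
Check 183^d mod 493 for each divisor in increasing order:
183^1 ≡ 183
183^2 ≡ 458
183^4 ≡ 239
183^7 ≡ 463
183^8 ≡ 426
183^14 ≡ 407
183^16 ≡ 52
183^28 ≡ 1
Hence ord(183) = 28.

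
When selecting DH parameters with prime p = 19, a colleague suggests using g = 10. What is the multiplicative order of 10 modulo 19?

ord(10) | φ(19) = 19 − 1 = 18 = 2 · 3^2.
Divisors of 18: 1, 2, 3, 6, 9, 18.
Check 10^d mod 19 for each divisor in increasing order:
10^1 ≡ 10 (mod 19)
10^2 ≡ 5 (mod 19)
10^3 ≡ 12 (mod 19)
10^6 ≡ 11 (mod 19)
10^9 ≡ 18 (mod 19)
10^18 ≡ 1 (mod 19) ✓
Therefore the multiplicative order of 10 modulo 19 is 18.

18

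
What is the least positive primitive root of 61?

φ(61) = 61 − 1 = 60 = 2^2 · 3 · 5.
Test candidates g = 2, 3, … against the prime factors q ∈ {2, 3, 5} of φ(61): g is a generator iff g^(60/q) ≢ 1 for every such q.
g = 2: 2^30 ≡ 60; 2^20 ≡ 47; 2^12 ≡ 9 — none is 1, so 2 is a primitive root.
So 2 is the smallest generator of (Z/61Z)^×.

2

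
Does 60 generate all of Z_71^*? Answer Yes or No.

No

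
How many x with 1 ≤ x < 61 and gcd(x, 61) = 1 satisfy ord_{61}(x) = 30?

8

φ(61) = 61 − 1 = 60 = 2^2 · 3 · 5.
(Z/61Z)^× is cyclic (|G| = 60); a cyclic group of order m has exactly φ(d) elements of each order d | m, and none otherwise.
30 = 2 · 3 · 5 divides 60, and φ(30) = 8.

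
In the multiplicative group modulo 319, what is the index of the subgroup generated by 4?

4

The order of 4 must divide φ(319) = φ(11·29) = (11−1)·(29−1) = 10·28 = 280 = 2^3 · 5 · 7.
Divisors of 280: 1, 2, 4, 5, 7, 8, 10, 14, 20, 28, 35, 40, 56, 70, 140, 280.
Evaluate successive powers at the divisors of 280:
4^1 ≡ 4
4^2 ≡ 16
4^4 ≡ 256
4^5 ≡ 67
4^7 ≡ 115
4^8 ≡ 141
4^10 ≡ 23
4^14 ≡ 146
4^20 ≡ 210
4^28 ≡ 262
4^35 ≡ 144
4^40 ≡ 78
4^56 ≡ 59
4^70 ≡ 1
Thus |⟨4⟩| = ord(4) = 70.
The index is φ(319) / ord(4) = 280 / 70 = 4.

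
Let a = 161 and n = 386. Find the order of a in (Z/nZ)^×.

ord(161) | φ(386) = φ(2)·φ(193) = 1·192 = 192 = 2^6 · 3.
Divisors of 192: 1, 2, 3, 4, 6, 8, 12, 16, 24, 32, 48, 64, 96, 192.
Compute 161^d (mod 386) for the divisors d until we hit 1:
161^1 ≡ 161 (mod 386)
161^2 ≡ 59 (mod 386)
161^3 ≡ 235 (mod 386)
161^4 ≡ 7 (mod 386)
161^6 ≡ 27 (mod 386)
161^8 ≡ 49 (mod 386)
161^12 ≡ 343 (mod 386)
161^16 ≡ 85 (mod 386)
161^24 ≡ 305 (mod 386)
161^32 ≡ 277 (mod 386)
161^48 ≡ 385 (mod 386)
161^64 ≡ 301 (mod 386)
161^96 ≡ 1 (mod 386) ✓
Hence ord(161) = 96.

96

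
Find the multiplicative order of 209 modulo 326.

ord(209) | φ(326) = φ(2)·φ(163) = 1·162 = 162 = 2 · 3^4.
Divisors of 162: 1, 2, 3, 6, 9, 18, 27, 54, 81, 162.
Evaluate successive powers at the divisors of 162:
209^1 ≡ 209
209^2 ≡ 323
209^3 ≡ 25
209^6 ≡ 299
209^9 ≡ 303
209^18 ≡ 203
209^27 ≡ 221
209^54 ≡ 267
209^81 ≡ 1
The smallest such exponent is 81, so the order of 209 is 81.

81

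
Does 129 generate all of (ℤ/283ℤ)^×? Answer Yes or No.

No

φ(283) = 283 − 1 = 282 = 2 · 3 · 47.
It suffices to check that the order of 129 is not a proper divisor of 282: compute 129^(282/q) for q ∈ {2, 3, 47}.
129^141 ≡ 1 (mod 283)  [q = 2: ≡ 1 ✗]
129^94 ≡ 238 (mod 283)  [q = 3: ≢ 1 ✓]
129^6 ≡ 127 (mod 283)  [q = 47: ≢ 1 ✓]
The check at q = 2 fails, so 129 generates a proper subgroup.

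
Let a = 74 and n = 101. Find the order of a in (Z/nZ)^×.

100

Since 74 ∈ (Z/101Z)^×, its order divides φ(101) = 101 − 1 = 100 = 2^2 · 5^2.
Divisors of 100: 1, 2, 4, 5, 10, 20, 25, 50, 100.
Compute 74^d (mod 101) for the divisors d until we hit 1:
74^1 ≡ 74 (mod 101)
74^2 ≡ 22 (mod 101)
74^4 ≡ 80 (mod 101)
74^5 ≡ 62 (mod 101)
74^10 ≡ 6 (mod 101)
74^20 ≡ 36 (mod 101)
74^25 ≡ 10 (mod 101)
74^50 ≡ 100 (mod 101)
74^100 ≡ 1 (mod 101) ✓
The smallest such exponent is 100, so the order of 74 is 100.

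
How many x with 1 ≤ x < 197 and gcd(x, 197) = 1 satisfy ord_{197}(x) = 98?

42

φ(197) = 197 − 1 = 196 = 2^2 · 7^2.
In a cyclic group of order 196, there are φ(d) elements of order d for each divisor d of 196, and zero for non-divisors.
98 = 2 · 7^2 divides 196, and φ(98) = 42.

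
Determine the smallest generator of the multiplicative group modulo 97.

5

φ(97) = 97 − 1 = 96 = 2^5 · 3.
Test candidates g = 2, 3, … against the prime factors q ∈ {2, 3} of φ(97): g is a generator iff g^(96/q) ≢ 1 for every such q.
g = 2: 2^48 ≡ 1 — hits 1, so not a primitive root.
g = 3: 3^48 ≡ 1 — hits 1, so not a primitive root.
g = 4: 4^48 ≡ 1 — hits 1, so not a primitive root.
g = 5: 5^48 ≡ 96; 5^32 ≡ 35 — none is 1, so 5 is a primitive root.
Hence the least primitive root of 97 is 5.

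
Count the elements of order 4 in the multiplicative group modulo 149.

φ(149) = 149 − 1 = 148 = 2^2 · 37.
(Z/149Z)^× is cyclic (|G| = 148); a cyclic group of order m has exactly φ(d) elements of each order d | m, and none otherwise.
4 = 2^2 divides 148, and φ(4) = 2.

2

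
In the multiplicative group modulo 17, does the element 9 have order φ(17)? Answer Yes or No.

φ(17) = 17 − 1 = 16 = 2^4.
Test 9^(16/q) mod 17 for each prime factor q of 16:
9^8 ≡ 1 (mod 17)  [q = 2: ≡ 1 ✗]
9^8 ≡ 1 shows ord(9) | 8, strictly less than φ(17); not a primitive root.

No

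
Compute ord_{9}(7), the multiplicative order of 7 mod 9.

3

The order of 7 must divide φ(9) = φ(3^2) = 3·(3−1) = 6 = 2 · 3.
Divisors of 6: 1, 2, 3, 6.
Evaluate successive powers at the divisors of 6:
7^1 ≡ 7 (mod 9)
7^2 ≡ 4 (mod 9)
7^3 ≡ 1 (mod 9) ✓
Hence ord(7) = 3.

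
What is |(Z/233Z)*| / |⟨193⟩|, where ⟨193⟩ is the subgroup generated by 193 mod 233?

1

ord(193) | φ(233) = 233 − 1 = 232 = 2^3 · 29.
Divisors of 232: 1, 2, 4, 8, 29, 58, 116, 232.
Evaluate successive powers at the divisors of 232:
193^1 ≡ 193 (mod 233)
193^2 ≡ 202 (mod 233)
193^4 ≡ 29 (mod 233)
193^8 ≡ 142 (mod 233)
193^29 ≡ 221 (mod 233)
193^58 ≡ 144 (mod 233)
193^116 ≡ 232 (mod 233)
193^232 ≡ 1 (mod 233) ✓
So ord_233(193) = 232, hence |⟨193⟩| = 232.
The index is φ(233) / ord(193) = 232 / 232 = 1.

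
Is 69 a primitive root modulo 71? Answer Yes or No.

φ(71) = 71 − 1 = 70 = 2 · 5 · 7.
Test 69^(70/q) mod 71 for each prime factor q of 70:
69^35 ≡ 70 (mod 71)  [q = 2: ≢ 1 ✓]
69^14 ≡ 54 (mod 71)  [q = 5: ≢ 1 ✓]
69^10 ≡ 30 (mod 71)  [q = 7: ≢ 1 ✓]
None equal 1, so ord_71(69) = 70: 69 is a primitive root.

Yes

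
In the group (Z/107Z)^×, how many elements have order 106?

52

φ(107) = 107 − 1 = 106 = 2 · 53.
(Z/107Z)^× is cyclic (|G| = 106); a cyclic group of order m has exactly φ(d) elements of each order d | m, and none otherwise.
106 = 2 · 53 divides 106, and φ(106) = 52.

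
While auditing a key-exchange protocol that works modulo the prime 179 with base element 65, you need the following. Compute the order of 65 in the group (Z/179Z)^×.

89

By Lagrange's theorem, ord_179(65) divides φ(179) = 179 − 1 = 178 = 2 · 89.
Divisors of 178: 1, 2, 89, 178.
Evaluate successive powers at the divisors of 178:
65^1 ≡ 65
65^2 ≡ 108
65^89 ≡ 1
So ord_179(65) = 89.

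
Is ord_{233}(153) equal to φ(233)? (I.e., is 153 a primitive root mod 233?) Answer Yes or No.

Yes

φ(233) = 233 − 1 = 232 = 2^3 · 29.
It suffices to check that the order of 153 is not a proper divisor of 232: compute 153^(232/q) for q ∈ {2, 29}.
153^116 ≡ 232 (mod 233)  [q = 2: ≢ 1 ✓]
153^8 ≡ 4 (mod 233)  [q = 29: ≢ 1 ✓]
None equal 1, so ord_233(153) = 232: 153 is a primitive root.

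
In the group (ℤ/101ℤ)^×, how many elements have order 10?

φ(101) = 101 − 1 = 100 = 2^2 · 5^2.
In a cyclic group of order 100, there are φ(d) elements of order d for each divisor d of 100, and zero for non-divisors.
10 = 2 · 5 divides 100, and φ(10) = 4.

4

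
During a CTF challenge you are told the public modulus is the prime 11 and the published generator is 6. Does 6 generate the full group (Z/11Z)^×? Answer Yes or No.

φ(11) = 11 − 1 = 10 = 2 · 5.
Test 6^(10/q) mod 11 for each prime factor q of 10:
6^5 ≡ 10 (mod 11)  [q = 2: ≢ 1 ✓]
6^2 ≡ 3 (mod 11)  [q = 5: ≢ 1 ✓]
None equal 1, so ord_11(6) = 10: 6 is a primitive root.

Yes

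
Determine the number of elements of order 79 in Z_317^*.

78

φ(317) = 317 − 1 = 316 = 2^2 · 79.
(Z/317Z)^× is cyclic (|G| = 316); a cyclic group of order m has exactly φ(d) elements of each order d | m, and none otherwise.
79 | 316, and φ(79) = 79 − 1 = 78.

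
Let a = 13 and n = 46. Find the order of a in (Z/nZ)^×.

Since 13 ∈ (Z/46Z)^×, its order divides φ(46) = φ(2)·φ(23) = 1·22 = 22 = 2 · 11.
Divisors of 22: 1, 2, 11, 22.
Check 13^d mod 46 for each divisor in increasing order:
13^1 ≡ 13 (mod 46)
13^2 ≡ 31 (mod 46)
13^11 ≡ 1 (mod 46) ✓
Therefore the multiplicative order of 13 modulo 46 is 11.

11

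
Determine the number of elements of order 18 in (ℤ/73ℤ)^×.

6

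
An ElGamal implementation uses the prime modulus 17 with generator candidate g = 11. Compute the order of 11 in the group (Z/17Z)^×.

16

ord(11) | φ(17) = 17 − 1 = 16 = 2^4.
Divisors of 16: 1, 2, 4, 8, 16.
Evaluate successive powers at the divisors of 16:
11^1 ≡ 11 (mod 17)
11^2 ≡ 2 (mod 17)
11^4 ≡ 4 (mod 17)
11^8 ≡ 16 (mod 17)
11^16 ≡ 1 (mod 17) ✓
Hence ord(11) = 16.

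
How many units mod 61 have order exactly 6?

φ(61) = 61 − 1 = 60 = 2^2 · 3 · 5.
(Z/61Z)^× is cyclic (|G| = 60); a cyclic group of order m has exactly φ(d) elements of each order d | m, and none otherwise.
6 = 2 · 3 divides 60, and φ(6) = 2.

2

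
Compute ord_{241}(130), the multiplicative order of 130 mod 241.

16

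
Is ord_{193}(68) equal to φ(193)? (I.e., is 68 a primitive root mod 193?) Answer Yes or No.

φ(193) = 193 − 1 = 192 = 2^6 · 3.
Test 68^(192/q) mod 193 for each prime factor q of 192:
68^96 ≡ 192 (mod 193)  [q = 2: ≢ 1 ✓]
68^64 ≡ 1 (mod 193)  [q = 3: ≡ 1 ✗]
Since 68^64 ≡ 1, the order of 68 divides 64 < 192, so 68 is not a primitive root.

No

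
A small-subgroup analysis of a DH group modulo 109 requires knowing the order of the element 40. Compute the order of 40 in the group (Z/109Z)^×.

108

By Lagrange's theorem, ord_109(40) divides φ(109) = 109 − 1 = 108 = 2^2 · 3^3.
Divisors of 108: 1, 2, 3, 4, 6, 9, 12, 18, 27, 36, 54, 108.
Compute 40^d (mod 109) for the divisors d until we hit 1:
40^1 ≡ 40 (mod 109)
40^2 ≡ 74 (mod 109)
40^3 ≡ 17 (mod 109)
40^4 ≡ 26 (mod 109)
40^6 ≡ 71 (mod 109)
40^9 ≡ 8 (mod 109)
40^12 ≡ 27 (mod 109)
40^18 ≡ 64 (mod 109)
40^27 ≡ 76 (mod 109)
40^36 ≡ 63 (mod 109)
40^54 ≡ 108 (mod 109)
40^108 ≡ 1 (mod 109) ✓
The smallest such exponent is 108, so the order of 40 is 108.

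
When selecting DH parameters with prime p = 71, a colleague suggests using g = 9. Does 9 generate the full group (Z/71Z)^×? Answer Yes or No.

φ(71) = 71 − 1 = 70 = 2 · 5 · 7.
Test 9^(70/q) mod 71 for each prime factor q of 70:
9^35 ≡ 1 (mod 71)  [q = 2: ≡ 1 ✗]
9^14 ≡ 5 (mod 71)  [q = 5: ≢ 1 ✓]
9^10 ≡ 32 (mod 71)  [q = 7: ≢ 1 ✓]
9^35 ≡ 1 shows ord(9) | 35, strictly less than φ(71); not a primitive root.

No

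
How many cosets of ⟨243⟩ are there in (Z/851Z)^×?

4

By Lagrange's theorem, ord_851(243) divides φ(851) = φ(23·37) = (23−1)·(37−1) = 22·36 = 792 = 2^3 · 3^2 · 11.
Divisors of 792: 1, 2, 3, 4, 6, 8, 9, 11, 12, 18, 22, 24, 33, 36, 44, 66, 72, 88, 99, 132, 198, 264, 396, 792.
Test each divisor d:
243^1 ≡ 243 (mod 851)
243^2 ≡ 330 (mod 851)
243^3 ≡ 196 (mod 851)
243^4 ≡ 823 (mod 851)
243^6 ≡ 121 (mod 851)
243^8 ≡ 784 (mod 851)
243^9 ≡ 739 (mod 851)
243^11 ≡ 484 (mod 851)
243^12 ≡ 174 (mod 851)
243^18 ≡ 630 (mod 851)
243^22 ≡ 231 (mod 851)
243^24 ≡ 491 (mod 851)
243^33 ≡ 323 (mod 851)
243^36 ≡ 334 (mod 851)
243^44 ≡ 599 (mod 851)
243^66 ≡ 507 (mod 851)
243^72 ≡ 75 (mod 851)
243^88 ≡ 530 (mod 851)
243^99 ≡ 369 (mod 851)
243^132 ≡ 47 (mod 851)
243^198 ≡ 1 (mod 851) ✓
The order of 243 is 198, so the subgroup it generates has 198 elements.
[(Z/851Z)^× : ⟨243⟩] = 792/198 = 4.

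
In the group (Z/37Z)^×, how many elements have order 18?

φ(37) = 37 − 1 = 36 = 2^2 · 3^2.
Since (Z/37Z)^× is cyclic of order 36, the number of elements of order d is φ(d) when d | 36 and 0 otherwise.
18 = 2 · 3^2 divides 36, and φ(18) = 6.

6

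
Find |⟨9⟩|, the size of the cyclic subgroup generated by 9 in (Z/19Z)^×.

The order of 9 must divide φ(19) = 19 − 1 = 18 = 2 · 3^2.
Divisors of 18: 1, 2, 3, 6, 9, 18.
Evaluate successive powers at the divisors of 18:
9^1 ≡ 9 (mod 19)
9^2 ≡ 5 (mod 19)
9^3 ≡ 7 (mod 19)
9^6 ≡ 11 (mod 19)
9^9 ≡ 1 (mod 19) ✓
Hence ord(9) = 9.

9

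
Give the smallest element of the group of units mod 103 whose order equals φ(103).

5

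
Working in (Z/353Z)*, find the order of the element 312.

176

ord(312) | φ(353) = 353 − 1 = 352 = 2^5 · 11.
Divisors of 352: 1, 2, 4, 8, 11, 16, 22, 32, 44, 88, 176, 352.
Compute 312^d (mod 353) for the divisors d until we hit 1:
312^1 ≡ 312 (mod 353)
312^2 ≡ 269 (mod 353)
312^4 ≡ 349 (mod 353)
312^8 ≡ 16 (mod 353)
312^11 ≡ 36 (mod 353)
312^16 ≡ 256 (mod 353)
312^22 ≡ 237 (mod 353)
312^32 ≡ 231 (mod 353)
312^44 ≡ 42 (mod 353)
312^88 ≡ 352 (mod 353)
312^176 ≡ 1 (mod 353) ✓
Therefore the multiplicative order of 312 modulo 353 is 176.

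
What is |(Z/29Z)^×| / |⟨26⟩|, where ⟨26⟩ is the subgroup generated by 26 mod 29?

By Lagrange's theorem, ord_29(26) divides φ(29) = 29 − 1 = 28 = 2^2 · 7.
Divisors of 28: 1, 2, 4, 7, 14, 28.
Test each divisor d:
26^1 ≡ 26 (mod 29)
26^2 ≡ 9 (mod 29)
26^4 ≡ 23 (mod 29)
26^7 ≡ 17 (mod 29)
26^14 ≡ 28 (mod 29)
26^28 ≡ 1 (mod 29) ✓
So ord_29(26) = 28, hence |⟨26⟩| = 28.
The index is φ(29) / ord(26) = 28 / 28 = 1.

1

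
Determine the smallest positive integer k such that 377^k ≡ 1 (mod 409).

204

ord(377) | φ(409) = 409 − 1 = 408 = 2^3 · 3 · 17.
Divisors of 408: 1, 2, 3, 4, 6, 8, 12, 17, 24, 34, 51, 68, 102, 136, 204, 408.
Compute 377^d (mod 409) for the divisors d until we hit 1:
377^1 ≡ 377 (mod 409)
377^2 ≡ 206 (mod 409)
377^3 ≡ 361 (mod 409)
377^4 ≡ 309 (mod 409)
377^6 ≡ 259 (mod 409)
377^8 ≡ 184 (mod 409)
377^12 ≡ 5 (mod 409)
377^17 ≡ 49 (mod 409)
377^24 ≡ 25 (mod 409)
377^34 ≡ 356 (mod 409)
377^51 ≡ 266 (mod 409)
377^68 ≡ 355 (mod 409)
377^102 ≡ 408 (mod 409)
377^136 ≡ 53 (mod 409)
377^204 ≡ 1 (mod 409) ✓
Therefore the multiplicative order of 377 modulo 409 is 204.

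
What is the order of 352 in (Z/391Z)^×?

176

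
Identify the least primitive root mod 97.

5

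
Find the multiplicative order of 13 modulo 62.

The order of 13 must divide φ(62) = φ(2)·φ(31) = 1·30 = 30 = 2 · 3 · 5.
Divisors of 30: 1, 2, 3, 5, 6, 10, 15, 30.
Evaluate successive powers at the divisors of 30:
13^1 ≡ 13 (mod 62)
13^2 ≡ 45 (mod 62)
13^3 ≡ 27 (mod 62)
13^5 ≡ 37 (mod 62)
13^6 ≡ 47 (mod 62)
13^10 ≡ 5 (mod 62)
13^15 ≡ 61 (mod 62)
13^30 ≡ 1 (mod 62) ✓
The smallest such exponent is 30, so the order of 13 is 30.

30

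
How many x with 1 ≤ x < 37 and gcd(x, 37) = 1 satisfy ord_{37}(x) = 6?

φ(37) = 37 − 1 = 36 = 2^2 · 3^2.
(Z/37Z)^× is cyclic (|G| = 36); a cyclic group of order m has exactly φ(d) elements of each order d | m, and none otherwise.
6 = 2 · 3 divides 36, and φ(6) = 2.

2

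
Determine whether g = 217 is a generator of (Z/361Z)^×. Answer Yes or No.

No

φ(361) = φ(19^2) = 19·(19−1) = 342 = 2 · 3^2 · 19.
It suffices to check that the order of 217 is not a proper divisor of 342: compute 217^(342/q) for q ∈ {2, 3, 19}.
217^171 ≡ 360 (mod 361)  [q = 2: ≢ 1 ✓]
217^114 ≡ 1 (mod 361)  [q = 3: ≡ 1 ✗]
217^18 ≡ 191 (mod 361)  [q = 19: ≢ 1 ✓]
Since 217^114 ≡ 1, the order of 217 divides 114 < 342, so 217 is not a primitive root.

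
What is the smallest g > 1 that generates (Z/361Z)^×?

2

φ(361) = φ(19^2) = 19·(19−1) = 342 = 2 · 3^2 · 19.
Test candidates g = 2, 3, … against the prime factors q ∈ {2, 3, 19} of φ(361): g is a generator iff g^(342/q) ≢ 1 for every such q.
g = 2: 2^171 ≡ 360; 2^114 ≡ 292; 2^18 ≡ 58 — none is 1, so 2 is a primitive root.
Hence the least primitive root of 361 is 2.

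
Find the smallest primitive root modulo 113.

φ(113) = 113 − 1 = 112 = 2^4 · 7.
Test candidates g = 2, 3, … against the prime factors q ∈ {2, 7} of φ(113): g is a generator iff g^(112/q) ≢ 1 for every such q.
g = 2: 2^56 ≡ 1 — hits 1, so not a primitive root.
g = 3: 3^56 ≡ 112; 3^16 ≡ 49 — none is 1, so 3 is a primitive root.
So 3 is the smallest generator of (Z/113Z)^×.

3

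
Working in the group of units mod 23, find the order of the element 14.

22

ord(14) | φ(23) = 23 − 1 = 22 = 2 · 11.
Divisors of 22: 1, 2, 11, 22.
Check 14^d mod 23 for each divisor in increasing order:
14^1 ≡ 14 (mod 23)
14^2 ≡ 12 (mod 23)
14^11 ≡ 22 (mod 23)
14^22 ≡ 1 (mod 23) ✓
Hence ord(14) = 22.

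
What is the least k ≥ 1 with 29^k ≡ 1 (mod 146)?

By Lagrange's theorem, ord_146(29) divides φ(146) = φ(2)·φ(73) = 1·72 = 72 = 2^3 · 3^2.
Divisors of 72: 1, 2, 3, 4, 6, 8, 9, 12, 18, 24, 36, 72.
Check 29^d mod 146 for each divisor in increasing order:
29^1 ≡ 29
29^2 ≡ 111
29^3 ≡ 7
29^4 ≡ 57
29^6 ≡ 49
29^8 ≡ 37
29^9 ≡ 51
29^12 ≡ 65
29^18 ≡ 119
29^24 ≡ 137
29^36 ≡ 145
29^72 ≡ 1
Therefore the multiplicative order of 29 modulo 146 is 72.

72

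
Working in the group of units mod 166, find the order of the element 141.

82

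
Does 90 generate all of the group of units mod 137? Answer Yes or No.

Yes

φ(137) = 137 − 1 = 136 = 2^3 · 17.
Test 90^(136/q) mod 137 for each prime factor q of 136:
90^68 ≡ 136 (mod 137)  [q = 2: ≢ 1 ✓]
90^8 ≡ 88 (mod 137)  [q = 17: ≢ 1 ✓]
All checks pass, so 90 has order 136 and is a primitive root modulo 137.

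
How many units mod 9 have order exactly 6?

φ(9) = φ(3^2) = 3·(3−1) = 6 = 2 · 3.
Since (Z/9Z)^× is cyclic of order 6, the number of elements of order d is φ(d) when d | 6 and 0 otherwise.
6 = 2 · 3 divides 6, and φ(6) = 2.

2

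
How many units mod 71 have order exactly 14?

φ(71) = 71 − 1 = 70 = 2 · 5 · 7.
Since (Z/71Z)^× is cyclic of order 70, the number of elements of order d is φ(d) when d | 70 and 0 otherwise.
14 = 2 · 7 divides 70, and φ(14) = 6.

6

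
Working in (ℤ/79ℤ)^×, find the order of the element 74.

78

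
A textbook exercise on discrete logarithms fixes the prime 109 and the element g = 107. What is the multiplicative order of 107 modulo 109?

Since 107 ∈ (Z/109Z)^×, its order divides φ(109) = 109 − 1 = 108 = 2^2 · 3^3.
Divisors of 108: 1, 2, 3, 4, 6, 9, 12, 18, 27, 36, 54, 108.
Compute 107^d (mod 109) for the divisors d until we hit 1:
107^1 ≡ 107
107^2 ≡ 4
107^3 ≡ 101
107^4 ≡ 16
107^6 ≡ 64
107^9 ≡ 33
107^12 ≡ 63
107^18 ≡ 108
107^27 ≡ 76
107^36 ≡ 1
The smallest such exponent is 36, so the order of 107 is 36.

36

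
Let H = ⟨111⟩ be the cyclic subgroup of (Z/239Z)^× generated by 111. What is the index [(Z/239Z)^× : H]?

By Lagrange's theorem, ord_239(111) divides φ(239) = 239 − 1 = 238 = 2 · 7 · 17.
Divisors of 238: 1, 2, 7, 14, 17, 34, 119, 238.
Evaluate successive powers at the divisors of 238:
111^1 ≡ 111 (mod 239)
111^2 ≡ 132 (mod 239)
111^7 ≡ 233 (mod 239)
111^14 ≡ 36 (mod 239)
111^17 ≡ 238 (mod 239)
111^34 ≡ 1 (mod 239) ✓
So ord_239(111) = 34, hence |⟨111⟩| = 34.
Index = |(Z/239Z)^×| / |⟨111⟩| = 238 / 34 = 7.

7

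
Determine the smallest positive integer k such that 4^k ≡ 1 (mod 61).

30

ord(4) | φ(61) = 61 − 1 = 60 = 2^2 · 3 · 5.
Divisors of 60: 1, 2, 3, 4, 5, 6, 10, 12, 15, 20, 30, 60.
Test each divisor d:
4^1 ≡ 4 (mod 61)
4^2 ≡ 16 (mod 61)
4^3 ≡ 3 (mod 61)
4^4 ≡ 12 (mod 61)
4^5 ≡ 48 (mod 61)
4^6 ≡ 9 (mod 61)
4^10 ≡ 47 (mod 61)
4^12 ≡ 20 (mod 61)
4^15 ≡ 60 (mod 61)
4^20 ≡ 13 (mod 61)
4^30 ≡ 1 (mod 61) ✓
Therefore the multiplicative order of 4 modulo 61 is 30.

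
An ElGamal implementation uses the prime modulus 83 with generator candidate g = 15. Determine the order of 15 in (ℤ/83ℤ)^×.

82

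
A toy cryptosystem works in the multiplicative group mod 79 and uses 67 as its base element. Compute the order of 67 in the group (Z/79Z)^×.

Since 67 ∈ (Z/79Z)^×, its order divides φ(79) = 79 − 1 = 78 = 2 · 3 · 13.
Divisors of 78: 1, 2, 3, 6, 13, 26, 39, 78.
Check 67^d mod 79 for each divisor in increasing order:
67^1 ≡ 67 (mod 79)
67^2 ≡ 65 (mod 79)
67^3 ≡ 10 (mod 79)
67^6 ≡ 21 (mod 79)
67^13 ≡ 1 (mod 79) ✓
The smallest such exponent is 13, so the order of 67 is 13.

13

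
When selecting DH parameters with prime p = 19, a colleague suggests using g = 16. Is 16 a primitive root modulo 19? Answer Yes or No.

φ(19) = 19 − 1 = 18 = 2 · 3^2.
Test 16^(18/q) mod 19 for each prime factor q of 18:
16^9 ≡ 1 (mod 19)  [q = 2: ≡ 1 ✗]
16^6 ≡ 7 (mod 19)  [q = 3: ≢ 1 ✓]
The check at q = 2 fails, so 16 generates a proper subgroup.

No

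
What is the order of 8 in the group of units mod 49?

7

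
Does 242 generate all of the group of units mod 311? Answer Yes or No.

No

φ(311) = 311 − 1 = 310 = 2 · 5 · 31.
242 is a primitive root mod 311 iff 242^(φ(311)/q) ≢ 1 for every prime q | φ(311), i.e. q ∈ {2, 5, 31}.
242^155 ≡ 1 (mod 311)  [q = 2: ≡ 1 ✗]
242^62 ≡ 52 (mod 311)  [q = 5: ≢ 1 ✓]
242^10 ≡ 195 (mod 311)  [q = 31: ≢ 1 ✓]
Since 242^155 ≡ 1, the order of 242 divides 155 < 310, so 242 is not a primitive root.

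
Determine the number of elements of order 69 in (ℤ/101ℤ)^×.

0

φ(101) = 101 − 1 = 100 = 2^2 · 5^2.
(Z/101Z)^× is cyclic (|G| = 100); a cyclic group of order m has exactly φ(d) elements of each order d | m, and none otherwise.
69 does not divide 100, so no element of (Z/101Z)^× has order 69.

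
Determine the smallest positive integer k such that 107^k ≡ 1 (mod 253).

110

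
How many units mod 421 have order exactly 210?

φ(421) = 421 − 1 = 420 = 2^2 · 3 · 5 · 7.
Since (Z/421Z)^× is cyclic of order 420, the number of elements of order d is φ(d) when d | 420 and 0 otherwise.
210 = 2 · 3 · 5 · 7 divides 420, and φ(210) = 48.

48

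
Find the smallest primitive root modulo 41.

φ(41) = 41 − 1 = 40 = 2^3 · 5.
g is a primitive root iff g^(40/q) ≢ 1 (mod 41) for each prime q ∈ {2, 5}.
g = 2: 2^20 ≡ 1 — hits 1, so not a primitive root.
g = 3: 3^20 ≡ 40; 3^8 ≡ 1 — hits 1, so not a primitive root.
g = 4: 4^20 ≡ 1 — hits 1, so not a primitive root.
g = 5: 5^20 ≡ 1 — hits 1, so not a primitive root.
g = 6: 6^20 ≡ 40; 6^8 ≡ 10 — none is 1, so 6 is a primitive root.
The smallest primitive root modulo 41 is 6.

6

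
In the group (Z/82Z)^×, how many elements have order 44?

0

φ(82) = φ(2)·φ(41) = 1·40 = 40 = 2^3 · 5.
In a cyclic group of order 40, there are φ(d) elements of order d for each divisor d of 40, and zero for non-divisors.
44 does not divide 40, so no element of (Z/82Z)^× has order 44.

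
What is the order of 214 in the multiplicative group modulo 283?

141

By Lagrange's theorem, ord_283(214) divides φ(283) = 283 − 1 = 282 = 2 · 3 · 47.
Divisors of 282: 1, 2, 3, 6, 47, 94, 141, 282.
Test each divisor d:
214^1 ≡ 214 (mod 283)
214^2 ≡ 233 (mod 283)
214^3 ≡ 54 (mod 283)
214^6 ≡ 86 (mod 283)
214^47 ≡ 238 (mod 283)
214^94 ≡ 44 (mod 283)
214^141 ≡ 1 (mod 283) ✓
So ord_283(214) = 141.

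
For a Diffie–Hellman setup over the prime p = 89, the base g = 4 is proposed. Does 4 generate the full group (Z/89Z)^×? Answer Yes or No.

No

φ(89) = 89 − 1 = 88 = 2^3 · 11.
It suffices to check that the order of 4 is not a proper divisor of 88: compute 4^(88/q) for q ∈ {2, 11}.
4^44 ≡ 1 (mod 89)  [q = 2: ≡ 1 ✗]
4^8 ≡ 32 (mod 89)  [q = 11: ≢ 1 ✓]
4^44 ≡ 1 shows ord(4) | 44, strictly less than φ(89); not a primitive root.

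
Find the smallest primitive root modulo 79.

φ(79) = 79 − 1 = 78 = 2 · 3 · 13.
Test candidates g = 2, 3, … against the prime factors q ∈ {2, 3, 13} of φ(79): g is a generator iff g^(78/q) ≢ 1 for every such q.
g = 2: 2^39 ≡ 1 — hits 1, so not a primitive root.
g = 3: 3^39 ≡ 78; 3^26 ≡ 23; 3^6 ≡ 18 — none is 1, so 3 is a primitive root.
So 3 is the smallest generator of (Z/79Z)^×.

3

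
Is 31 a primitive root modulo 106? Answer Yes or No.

φ(106) = φ(2)·φ(53) = 1·52 = 52 = 2^2 · 13.
31 is a primitive root mod 106 iff 31^(φ(106)/q) ≢ 1 for every prime q | φ(106), i.e. q ∈ {2, 13}.
31^26 ≡ 105 (mod 106)  [q = 2: ≢ 1 ✓]
31^4 ≡ 49 (mod 106)  [q = 13: ≢ 1 ✓]
None equal 1, so ord_106(31) = 52: 31 is a primitive root.

Yes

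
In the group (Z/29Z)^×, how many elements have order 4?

2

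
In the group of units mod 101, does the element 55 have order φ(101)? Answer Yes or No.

Yes

φ(101) = 101 − 1 = 100 = 2^2 · 5^2.
Test 55^(100/q) mod 101 for each prime factor q of 100:
55^50 ≡ 100 (mod 101)  [q = 2: ≢ 1 ✓]
55^20 ≡ 36 (mod 101)  [q = 5: ≢ 1 ✓]
Every test exponent gives a nontrivial residue, hence 55 generates the full group.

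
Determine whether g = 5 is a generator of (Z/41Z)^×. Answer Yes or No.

φ(41) = 41 − 1 = 40 = 2^3 · 5.
It suffices to check that the order of 5 is not a proper divisor of 40: compute 5^(40/q) for q ∈ {2, 5}.
5^20 ≡ 1 (mod 41)  [q = 2: ≡ 1 ✗]
5^8 ≡ 18 (mod 41)  [q = 5: ≢ 1 ✓]
5^20 ≡ 1 shows ord(5) | 20, strictly less than φ(41); not a primitive root.

No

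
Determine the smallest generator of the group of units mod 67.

2

φ(67) = 67 − 1 = 66 = 2 · 3 · 11.
g is a primitive root iff g^(66/q) ≢ 1 (mod 67) for each prime q ∈ {2, 3, 11}.
g = 2: 2^33 ≡ 66; 2^22 ≡ 37; 2^6 ≡ 64 — none is 1, so 2 is a primitive root.
The smallest primitive root modulo 67 is 2.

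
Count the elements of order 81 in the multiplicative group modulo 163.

54

φ(163) = 163 − 1 = 162 = 2 · 3^4.
In a cyclic group of order 162, there are φ(d) elements of order d for each divisor d of 162, and zero for non-divisors.
81 = 3^4 divides 162, and φ(81) = 54.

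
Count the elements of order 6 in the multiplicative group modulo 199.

φ(199) = 199 − 1 = 198 = 2 · 3^2 · 11.
In a cyclic group of order 198, there are φ(d) elements of order d for each divisor d of 198, and zero for non-divisors.
6 = 2 · 3 divides 198, and φ(6) = 2.

2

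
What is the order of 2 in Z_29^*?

28

By Lagrange's theorem, ord_29(2) divides φ(29) = 29 − 1 = 28 = 2^2 · 7.
Divisors of 28: 1, 2, 4, 7, 14, 28.
Check 2^d mod 29 for each divisor in increasing order:
2^1 ≡ 2
2^2 ≡ 4
2^4 ≡ 16
2^7 ≡ 12
2^14 ≡ 28
2^28 ≡ 1
Hence ord(2) = 28.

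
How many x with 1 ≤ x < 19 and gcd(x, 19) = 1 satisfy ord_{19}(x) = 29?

0

φ(19) = 19 − 1 = 18 = 2 · 3^2.
Since (Z/19Z)^× is cyclic of order 18, the number of elements of order d is φ(d) when d | 18 and 0 otherwise.
29 does not divide 18, so no element of (Z/19Z)^× has order 29.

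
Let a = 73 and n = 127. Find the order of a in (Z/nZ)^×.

21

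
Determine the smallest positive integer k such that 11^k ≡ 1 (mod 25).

The order of 11 must divide φ(25) = φ(5^2) = 5·(5−1) = 20 = 2^2 · 5.
Divisors of 20: 1, 2, 4, 5, 10, 20.
Compute 11^d (mod 25) for the divisors d until we hit 1:
11^1 ≡ 11
11^2 ≡ 21
11^4 ≡ 16
11^5 ≡ 1
So ord_25(11) = 5.

5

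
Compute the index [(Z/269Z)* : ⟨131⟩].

4

By Lagrange's theorem, ord_269(131) divides φ(269) = 269 − 1 = 268 = 2^2 · 67.
Divisors of 268: 1, 2, 4, 67, 134, 268.
Evaluate successive powers at the divisors of 268:
131^1 ≡ 131
131^2 ≡ 214
131^4 ≡ 66
131^67 ≡ 1
So ord_269(131) = 67, hence |⟨131⟩| = 67.
The index is φ(269) / ord(131) = 268 / 67 = 4.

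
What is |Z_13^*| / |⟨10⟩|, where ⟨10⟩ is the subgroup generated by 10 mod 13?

Since 10 ∈ (Z/13Z)^×, its order divides φ(13) = 13 − 1 = 12 = 2^2 · 3.
Divisors of 12: 1, 2, 3, 4, 6, 12.
Compute 10^d (mod 13) for the divisors d until we hit 1:
10^1 ≡ 10 (mod 13)
10^2 ≡ 9 (mod 13)
10^3 ≡ 12 (mod 13)
10^4 ≡ 3 (mod 13)
10^6 ≡ 1 (mod 13) ✓
The order of 10 is 6, so the subgroup it generates has 6 elements.
Index = |(Z/13Z)^×| / |⟨10⟩| = 12 / 6 = 2.

2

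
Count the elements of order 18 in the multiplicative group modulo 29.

0

φ(29) = 29 − 1 = 28 = 2^2 · 7.
In a cyclic group of order 28, there are φ(d) elements of order d for each divisor d of 28, and zero for non-divisors.
Since 18 ∤ 28, the count is 0.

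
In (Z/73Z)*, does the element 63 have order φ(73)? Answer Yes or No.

No

φ(73) = 73 − 1 = 72 = 2^3 · 3^2.
63 is a primitive root mod 73 iff 63^(φ(73)/q) ≢ 1 for every prime q | φ(73), i.e. q ∈ {2, 3}.
63^36 ≡ 72 (mod 73)  [q = 2: ≢ 1 ✓]
63^24 ≡ 1 (mod 73)  [q = 3: ≡ 1 ✗]
The check at q = 3 fails, so 63 generates a proper subgroup.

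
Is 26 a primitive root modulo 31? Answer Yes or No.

No

φ(31) = 31 − 1 = 30 = 2 · 3 · 5.
Test 26^(30/q) mod 31 for each prime factor q of 30:
26^15 ≡ 30 (mod 31)  [q = 2: ≢ 1 ✓]
26^10 ≡ 5 (mod 31)  [q = 3: ≢ 1 ✓]
26^6 ≡ 1 (mod 31)  [q = 5: ≡ 1 ✗]
26^6 ≡ 1 shows ord(26) | 6, strictly less than φ(31); not a primitive root.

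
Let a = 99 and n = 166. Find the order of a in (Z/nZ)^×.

41

The order of 99 must divide φ(166) = φ(2)·φ(83) = 1·82 = 82 = 2 · 41.
Divisors of 82: 1, 2, 41, 82.
Evaluate successive powers at the divisors of 82:
99^1 ≡ 99 (mod 166)
99^2 ≡ 7 (mod 166)
99^41 ≡ 1 (mod 166) ✓
So ord_166(99) = 41.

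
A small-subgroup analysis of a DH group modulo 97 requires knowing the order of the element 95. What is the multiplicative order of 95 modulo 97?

By Lagrange's theorem, ord_97(95) divides φ(97) = 97 − 1 = 96 = 2^5 · 3.
Divisors of 96: 1, 2, 3, 4, 6, 8, 12, 16, 24, 32, 48, 96.
Check 95^d mod 97 for each divisor in increasing order:
95^1 ≡ 95
95^2 ≡ 4
95^3 ≡ 89
95^4 ≡ 16
95^6 ≡ 64
95^8 ≡ 62
95^12 ≡ 22
95^16 ≡ 61
95^24 ≡ 96
95^32 ≡ 35
95^48 ≡ 1
The smallest such exponent is 48, so the order of 95 is 48.

48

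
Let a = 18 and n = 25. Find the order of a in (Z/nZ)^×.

Since 18 ∈ (Z/25Z)^×, its order divides φ(25) = φ(5^2) = 5·(5−1) = 20 = 2^2 · 5.
Divisors of 20: 1, 2, 4, 5, 10, 20.
Test each divisor d:
18^1 ≡ 18
18^2 ≡ 24
18^4 ≡ 1
Therefore the multiplicative order of 18 modulo 25 is 4.

4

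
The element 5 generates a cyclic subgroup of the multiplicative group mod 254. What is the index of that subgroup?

ord(5) | φ(254) = φ(2)·φ(127) = 1·126 = 126 = 2 · 3^2 · 7.
Divisors of 126: 1, 2, 3, 6, 7, 9, 14, 18, 21, 42, 63, 126.
Check 5^d mod 254 for each divisor in increasing order:
5^1 ≡ 5 (mod 254)
5^2 ≡ 25 (mod 254)
5^3 ≡ 125 (mod 254)
5^6 ≡ 131 (mod 254)
5^7 ≡ 147 (mod 254)
5^9 ≡ 119 (mod 254)
5^14 ≡ 19 (mod 254)
5^18 ≡ 191 (mod 254)
5^21 ≡ 253 (mod 254)
5^42 ≡ 1 (mod 254) ✓
The order of 5 is 42, so the subgroup it generates has 42 elements.
Index = |(Z/254Z)^×| / |⟨5⟩| = 126 / 42 = 3.

3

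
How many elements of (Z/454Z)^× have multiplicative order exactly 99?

0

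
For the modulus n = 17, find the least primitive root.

3

φ(17) = 17 − 1 = 16 = 2^4.
g is a primitive root iff g^(16/q) ≢ 1 (mod 17) for each prime q ∈ {2}.
g = 2: 2^8 ≡ 1 — hits 1, so not a primitive root.
g = 3: 3^8 ≡ 16 — none is 1, so 3 is a primitive root.
Hence the least primitive root of 17 is 3.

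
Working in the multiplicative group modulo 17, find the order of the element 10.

16

Since 10 ∈ (Z/17Z)^×, its order divides φ(17) = 17 − 1 = 16 = 2^4.
Divisors of 16: 1, 2, 4, 8, 16.
Test each divisor d:
10^1 ≡ 10 (mod 17)
10^2 ≡ 15 (mod 17)
10^4 ≡ 4 (mod 17)
10^8 ≡ 16 (mod 17)
10^16 ≡ 1 (mod 17) ✓
The smallest such exponent is 16, so the order of 10 is 16.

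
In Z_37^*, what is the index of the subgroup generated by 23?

3

The order of 23 must divide φ(37) = 37 − 1 = 36 = 2^2 · 3^2.
Divisors of 36: 1, 2, 3, 4, 6, 9, 12, 18, 36.
Test each divisor d:
23^1 ≡ 23 (mod 37)
23^2 ≡ 11 (mod 37)
23^3 ≡ 31 (mod 37)
23^4 ≡ 10 (mod 37)
23^6 ≡ 36 (mod 37)
23^9 ≡ 6 (mod 37)
23^12 ≡ 1 (mod 37) ✓
So ord_37(23) = 12, hence |⟨23⟩| = 12.
Index = |(Z/37Z)^×| / |⟨23⟩| = 36 / 12 = 3.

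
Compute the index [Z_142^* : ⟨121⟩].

The order of 121 must divide φ(142) = φ(2)·φ(71) = 1·70 = 70 = 2 · 5 · 7.
Divisors of 70: 1, 2, 5, 7, 10, 14, 35, 70.
Evaluate successive powers at the divisors of 70:
121^1 ≡ 121 (mod 142)
121^2 ≡ 15 (mod 142)
121^5 ≡ 103 (mod 142)
121^7 ≡ 125 (mod 142)
121^10 ≡ 101 (mod 142)
121^14 ≡ 5 (mod 142)
121^35 ≡ 1 (mod 142) ✓
So ord_142(121) = 35, hence |⟨121⟩| = 35.
The index is φ(142) / ord(121) = 70 / 35 = 2.

2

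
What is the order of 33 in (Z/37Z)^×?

9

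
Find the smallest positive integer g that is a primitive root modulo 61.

φ(61) = 61 − 1 = 60 = 2^2 · 3 · 5.
Test candidates g = 2, 3, … against the prime factors q ∈ {2, 3, 5} of φ(61): g is a generator iff g^(60/q) ≢ 1 for every such q.
g = 2: 2^30 ≡ 60; 2^20 ≡ 47; 2^12 ≡ 9 — none is 1, so 2 is a primitive root.
So 2 is the smallest generator of (Z/61Z)^×.

2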